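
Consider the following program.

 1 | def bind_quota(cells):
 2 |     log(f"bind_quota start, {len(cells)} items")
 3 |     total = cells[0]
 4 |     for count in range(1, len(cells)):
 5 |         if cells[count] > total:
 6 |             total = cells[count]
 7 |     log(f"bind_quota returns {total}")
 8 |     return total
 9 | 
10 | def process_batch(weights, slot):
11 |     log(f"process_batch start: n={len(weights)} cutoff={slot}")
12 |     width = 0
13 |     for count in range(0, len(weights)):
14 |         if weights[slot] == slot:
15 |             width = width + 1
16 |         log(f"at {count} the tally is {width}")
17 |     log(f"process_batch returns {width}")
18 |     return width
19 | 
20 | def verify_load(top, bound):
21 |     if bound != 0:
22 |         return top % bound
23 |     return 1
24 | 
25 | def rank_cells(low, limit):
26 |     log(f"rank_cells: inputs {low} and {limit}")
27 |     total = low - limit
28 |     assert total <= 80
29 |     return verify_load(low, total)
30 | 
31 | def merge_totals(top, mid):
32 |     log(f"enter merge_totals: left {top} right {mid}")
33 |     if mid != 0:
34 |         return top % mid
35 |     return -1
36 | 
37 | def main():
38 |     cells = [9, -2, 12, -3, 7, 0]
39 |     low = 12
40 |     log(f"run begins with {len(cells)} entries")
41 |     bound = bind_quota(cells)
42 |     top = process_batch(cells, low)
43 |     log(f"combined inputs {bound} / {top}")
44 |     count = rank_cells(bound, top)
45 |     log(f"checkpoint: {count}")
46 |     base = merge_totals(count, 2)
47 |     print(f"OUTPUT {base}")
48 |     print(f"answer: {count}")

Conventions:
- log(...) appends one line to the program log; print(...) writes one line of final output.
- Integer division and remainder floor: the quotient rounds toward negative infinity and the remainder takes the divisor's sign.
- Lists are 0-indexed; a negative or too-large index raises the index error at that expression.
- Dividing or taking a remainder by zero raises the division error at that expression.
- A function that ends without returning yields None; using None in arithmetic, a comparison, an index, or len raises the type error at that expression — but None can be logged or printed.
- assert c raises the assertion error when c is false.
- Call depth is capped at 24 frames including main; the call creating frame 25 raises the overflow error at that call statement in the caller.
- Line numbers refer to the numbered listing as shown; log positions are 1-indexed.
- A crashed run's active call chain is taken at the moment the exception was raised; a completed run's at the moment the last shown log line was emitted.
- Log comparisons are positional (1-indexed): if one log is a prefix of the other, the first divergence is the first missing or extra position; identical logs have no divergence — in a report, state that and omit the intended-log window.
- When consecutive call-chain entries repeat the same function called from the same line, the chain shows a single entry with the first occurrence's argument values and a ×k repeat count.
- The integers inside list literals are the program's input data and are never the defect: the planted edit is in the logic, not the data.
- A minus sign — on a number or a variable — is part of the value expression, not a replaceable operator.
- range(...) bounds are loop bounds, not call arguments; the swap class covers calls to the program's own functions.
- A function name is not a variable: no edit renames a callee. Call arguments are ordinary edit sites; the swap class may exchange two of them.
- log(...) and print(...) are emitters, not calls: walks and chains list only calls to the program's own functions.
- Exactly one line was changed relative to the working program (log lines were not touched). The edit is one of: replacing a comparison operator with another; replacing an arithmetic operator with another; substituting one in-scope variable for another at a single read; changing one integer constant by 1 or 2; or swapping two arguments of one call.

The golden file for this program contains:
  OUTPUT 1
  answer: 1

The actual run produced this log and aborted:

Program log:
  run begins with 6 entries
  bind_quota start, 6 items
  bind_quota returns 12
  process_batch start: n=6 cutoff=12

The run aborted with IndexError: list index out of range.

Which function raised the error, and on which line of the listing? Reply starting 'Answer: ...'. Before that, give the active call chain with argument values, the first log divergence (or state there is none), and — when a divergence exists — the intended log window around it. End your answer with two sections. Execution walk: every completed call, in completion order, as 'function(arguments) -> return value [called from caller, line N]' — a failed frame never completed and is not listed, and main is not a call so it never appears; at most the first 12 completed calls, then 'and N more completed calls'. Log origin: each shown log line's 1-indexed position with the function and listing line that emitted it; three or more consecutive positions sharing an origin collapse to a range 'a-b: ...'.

Answer: the error was raised in process_batch, line 14.
Key observation: The shown log is a 4-line prefix of the intended one, whose next entry is 'at 0 the tally is 0'.
Call chain: main -> process_batch([9, -2, 12, -3, 7, 0], 12) (called at line 42).
First divergence: position 5 — the faulty run's log ends after 4 lines; the working version continues with 'at 0 the tally is 0'.
Intended log window:
  3: bind_quota returns 12
  4: process_batch start: n=6 cutoff=12
  5: at 0 the tally is 0
  6: at 1 the tally is 0
Execution walk:
  bind_quota([9, -2, 12, -3, 7, 0]) -> 12  [called from main, line 41]
Log origin:
  1: from main, line 40
  2: from bind_quota, line 2
  3: from bind_quota, line 7
  4: from process_batch, line 11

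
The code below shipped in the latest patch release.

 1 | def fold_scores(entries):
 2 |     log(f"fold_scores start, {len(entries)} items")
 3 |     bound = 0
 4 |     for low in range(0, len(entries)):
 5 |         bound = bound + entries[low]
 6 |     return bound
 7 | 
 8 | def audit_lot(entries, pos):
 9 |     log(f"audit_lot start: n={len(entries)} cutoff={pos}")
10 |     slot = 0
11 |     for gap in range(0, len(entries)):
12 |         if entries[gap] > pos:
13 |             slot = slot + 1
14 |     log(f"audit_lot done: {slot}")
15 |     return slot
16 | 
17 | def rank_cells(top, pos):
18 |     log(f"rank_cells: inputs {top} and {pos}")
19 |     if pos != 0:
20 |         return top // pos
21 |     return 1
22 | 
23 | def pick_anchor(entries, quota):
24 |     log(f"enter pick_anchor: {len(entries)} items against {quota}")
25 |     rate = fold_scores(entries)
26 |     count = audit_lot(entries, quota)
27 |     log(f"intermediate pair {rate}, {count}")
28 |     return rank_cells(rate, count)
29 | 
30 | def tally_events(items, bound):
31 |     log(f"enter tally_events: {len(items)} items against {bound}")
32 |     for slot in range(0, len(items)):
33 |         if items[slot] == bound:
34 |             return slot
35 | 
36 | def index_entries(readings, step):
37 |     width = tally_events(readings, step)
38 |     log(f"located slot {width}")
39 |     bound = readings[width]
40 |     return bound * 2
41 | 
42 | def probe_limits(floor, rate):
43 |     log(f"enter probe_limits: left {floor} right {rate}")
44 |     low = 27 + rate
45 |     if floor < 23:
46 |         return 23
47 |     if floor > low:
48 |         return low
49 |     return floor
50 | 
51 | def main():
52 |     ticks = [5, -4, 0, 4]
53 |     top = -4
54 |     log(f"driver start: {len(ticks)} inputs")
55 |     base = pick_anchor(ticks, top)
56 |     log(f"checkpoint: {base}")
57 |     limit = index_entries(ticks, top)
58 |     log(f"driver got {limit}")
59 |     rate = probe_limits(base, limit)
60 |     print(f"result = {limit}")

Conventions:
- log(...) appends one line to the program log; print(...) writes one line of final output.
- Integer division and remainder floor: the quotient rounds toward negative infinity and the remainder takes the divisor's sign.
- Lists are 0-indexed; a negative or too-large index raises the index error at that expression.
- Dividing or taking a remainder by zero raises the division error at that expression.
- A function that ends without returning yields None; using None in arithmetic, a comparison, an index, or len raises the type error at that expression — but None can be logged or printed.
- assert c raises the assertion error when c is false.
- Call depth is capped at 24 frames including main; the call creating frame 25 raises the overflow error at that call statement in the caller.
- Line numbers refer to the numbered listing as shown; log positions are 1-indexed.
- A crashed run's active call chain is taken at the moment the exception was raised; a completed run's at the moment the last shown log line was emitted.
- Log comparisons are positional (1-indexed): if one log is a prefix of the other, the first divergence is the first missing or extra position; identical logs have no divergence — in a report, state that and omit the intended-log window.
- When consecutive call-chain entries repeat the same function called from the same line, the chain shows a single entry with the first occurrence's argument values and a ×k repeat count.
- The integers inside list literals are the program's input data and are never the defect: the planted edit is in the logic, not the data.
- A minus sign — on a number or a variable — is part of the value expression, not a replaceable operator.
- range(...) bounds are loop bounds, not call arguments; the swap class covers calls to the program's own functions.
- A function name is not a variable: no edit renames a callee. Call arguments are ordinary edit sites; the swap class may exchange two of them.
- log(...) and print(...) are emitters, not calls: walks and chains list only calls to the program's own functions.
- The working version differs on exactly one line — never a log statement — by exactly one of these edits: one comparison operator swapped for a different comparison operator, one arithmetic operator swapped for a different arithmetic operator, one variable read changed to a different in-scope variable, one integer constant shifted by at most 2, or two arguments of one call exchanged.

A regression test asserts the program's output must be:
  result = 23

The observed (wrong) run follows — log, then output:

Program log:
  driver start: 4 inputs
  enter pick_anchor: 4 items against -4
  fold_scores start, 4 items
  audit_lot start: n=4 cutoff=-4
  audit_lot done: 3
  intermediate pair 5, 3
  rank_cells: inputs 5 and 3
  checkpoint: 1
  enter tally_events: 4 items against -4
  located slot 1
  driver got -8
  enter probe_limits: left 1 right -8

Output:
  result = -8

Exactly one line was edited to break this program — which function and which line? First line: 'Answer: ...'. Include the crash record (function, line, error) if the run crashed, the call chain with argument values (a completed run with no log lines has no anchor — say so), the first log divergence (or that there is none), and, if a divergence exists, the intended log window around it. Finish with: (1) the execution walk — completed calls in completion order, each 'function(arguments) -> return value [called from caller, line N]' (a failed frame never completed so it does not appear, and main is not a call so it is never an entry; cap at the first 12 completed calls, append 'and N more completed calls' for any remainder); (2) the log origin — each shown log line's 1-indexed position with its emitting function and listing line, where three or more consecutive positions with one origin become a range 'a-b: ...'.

Answer: the defect is in main at line 60.
Core observation: No log line changed; the fault shows up purely in the output.
Call chain: main -> probe_limits(1, -8) (called at line 59).
First divergence: none (the log streams are identical).
Execution walk:
  fold_scores([5, -4, 0, 4]) -> 5  [called from pick_anchor, line 25]
  audit_lot([5, -4, 0, 4], -4) -> 3  [called from pick_anchor, line 26]
  rank_cells(5, 3) -> 1  [called from pick_anchor, line 28]
  pick_anchor([5, -4, 0, 4], -4) -> 1  [called from main, line 55]
  tally_events([5, -4, 0, 4], -4) -> 1  [called from index_entries, line 37]
  index_entries([5, -4, 0, 4], -4) -> -8  [called from main, line 57]
  probe_limits(1, -8) -> 23  [called from main, line 59]
Log origins:
  1: logged in main at line 54
  2: logged in pick_anchor at line 24
  3: logged in fold_scores at line 2
  4: logged in audit_lot at line 9
  5: logged in audit_lot at line 14
  6: logged in pick_anchor at line 27
  7: logged in rank_cells at line 18
  8: logged in main at line 56
  9: logged in tally_events at line 31
  10: logged in index_entries at line 38
  11: logged in main at line 58
  12: logged in probe_limits at line 43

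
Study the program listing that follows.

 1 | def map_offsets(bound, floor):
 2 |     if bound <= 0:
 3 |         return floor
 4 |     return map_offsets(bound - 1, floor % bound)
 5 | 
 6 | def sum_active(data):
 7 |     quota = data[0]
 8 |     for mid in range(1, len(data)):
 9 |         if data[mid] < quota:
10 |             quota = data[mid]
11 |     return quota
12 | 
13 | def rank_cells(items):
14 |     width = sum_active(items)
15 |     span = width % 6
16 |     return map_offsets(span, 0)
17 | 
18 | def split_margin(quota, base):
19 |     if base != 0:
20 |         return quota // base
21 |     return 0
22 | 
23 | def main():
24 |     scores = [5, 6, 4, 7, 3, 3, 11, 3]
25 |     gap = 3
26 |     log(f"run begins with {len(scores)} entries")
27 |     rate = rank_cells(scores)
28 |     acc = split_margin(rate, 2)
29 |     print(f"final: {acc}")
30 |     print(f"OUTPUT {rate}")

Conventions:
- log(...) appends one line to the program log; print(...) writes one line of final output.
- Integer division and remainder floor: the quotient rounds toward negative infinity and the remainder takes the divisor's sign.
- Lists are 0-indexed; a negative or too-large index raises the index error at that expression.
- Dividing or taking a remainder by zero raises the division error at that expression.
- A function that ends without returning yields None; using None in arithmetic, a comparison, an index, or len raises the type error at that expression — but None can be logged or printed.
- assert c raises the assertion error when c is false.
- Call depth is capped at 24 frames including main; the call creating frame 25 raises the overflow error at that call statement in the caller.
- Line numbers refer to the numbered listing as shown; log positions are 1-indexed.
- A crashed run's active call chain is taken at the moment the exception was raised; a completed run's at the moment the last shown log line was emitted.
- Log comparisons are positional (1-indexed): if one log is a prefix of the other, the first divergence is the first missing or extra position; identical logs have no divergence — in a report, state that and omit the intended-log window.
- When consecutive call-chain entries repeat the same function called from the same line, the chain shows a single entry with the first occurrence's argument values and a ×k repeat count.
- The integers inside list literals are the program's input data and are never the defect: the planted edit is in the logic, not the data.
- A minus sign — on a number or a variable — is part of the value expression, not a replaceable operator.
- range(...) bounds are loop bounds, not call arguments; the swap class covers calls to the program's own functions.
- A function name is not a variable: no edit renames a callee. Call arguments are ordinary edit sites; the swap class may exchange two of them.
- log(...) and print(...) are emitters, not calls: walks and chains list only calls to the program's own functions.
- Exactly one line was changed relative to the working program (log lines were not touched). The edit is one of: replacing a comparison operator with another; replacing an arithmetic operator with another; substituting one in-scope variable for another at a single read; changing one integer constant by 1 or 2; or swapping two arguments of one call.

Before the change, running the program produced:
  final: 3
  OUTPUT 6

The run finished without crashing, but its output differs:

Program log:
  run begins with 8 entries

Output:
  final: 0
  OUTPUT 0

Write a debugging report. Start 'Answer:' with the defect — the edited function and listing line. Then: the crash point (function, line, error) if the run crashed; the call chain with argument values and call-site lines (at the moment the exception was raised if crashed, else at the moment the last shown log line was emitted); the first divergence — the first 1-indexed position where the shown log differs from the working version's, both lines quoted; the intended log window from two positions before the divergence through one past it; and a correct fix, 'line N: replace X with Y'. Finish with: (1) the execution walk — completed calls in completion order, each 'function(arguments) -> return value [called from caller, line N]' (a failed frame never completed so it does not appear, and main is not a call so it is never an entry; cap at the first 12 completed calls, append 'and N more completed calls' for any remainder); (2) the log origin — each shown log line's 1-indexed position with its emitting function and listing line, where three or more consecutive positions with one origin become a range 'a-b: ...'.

Answer: the defect is in map_offsets at line 4.
Core observation: Log streams are identical — the defect surfaces only in the printed output.
Call chain: main.
First divergence: none (the log streams are identical).
Execution walk:
  sum_active([5, 6, 4, 7, 3, 3, 11, 3]) -> 3  [called from rank_cells, line 14]
  map_offsets(0, 0) -> 0  [called from map_offsets, line 4]
  map_offsets(1, 0) -> 0  [called from map_offsets, line 4]
  map_offsets(2, 0) -> 0  [called from map_offsets, line 4]
  map_offsets(3, 0) -> 0  [called from rank_cells, line 16]
  rank_cells([5, 6, 4, 7, 3, 3, 11, 3]) -> 0  [called from main, line 27]
  split_margin(0, 2) -> 0  [called from main, line 28]
Log origin:
  1 — main, line 26
A correct fix: line 4: replace `%` with `+`.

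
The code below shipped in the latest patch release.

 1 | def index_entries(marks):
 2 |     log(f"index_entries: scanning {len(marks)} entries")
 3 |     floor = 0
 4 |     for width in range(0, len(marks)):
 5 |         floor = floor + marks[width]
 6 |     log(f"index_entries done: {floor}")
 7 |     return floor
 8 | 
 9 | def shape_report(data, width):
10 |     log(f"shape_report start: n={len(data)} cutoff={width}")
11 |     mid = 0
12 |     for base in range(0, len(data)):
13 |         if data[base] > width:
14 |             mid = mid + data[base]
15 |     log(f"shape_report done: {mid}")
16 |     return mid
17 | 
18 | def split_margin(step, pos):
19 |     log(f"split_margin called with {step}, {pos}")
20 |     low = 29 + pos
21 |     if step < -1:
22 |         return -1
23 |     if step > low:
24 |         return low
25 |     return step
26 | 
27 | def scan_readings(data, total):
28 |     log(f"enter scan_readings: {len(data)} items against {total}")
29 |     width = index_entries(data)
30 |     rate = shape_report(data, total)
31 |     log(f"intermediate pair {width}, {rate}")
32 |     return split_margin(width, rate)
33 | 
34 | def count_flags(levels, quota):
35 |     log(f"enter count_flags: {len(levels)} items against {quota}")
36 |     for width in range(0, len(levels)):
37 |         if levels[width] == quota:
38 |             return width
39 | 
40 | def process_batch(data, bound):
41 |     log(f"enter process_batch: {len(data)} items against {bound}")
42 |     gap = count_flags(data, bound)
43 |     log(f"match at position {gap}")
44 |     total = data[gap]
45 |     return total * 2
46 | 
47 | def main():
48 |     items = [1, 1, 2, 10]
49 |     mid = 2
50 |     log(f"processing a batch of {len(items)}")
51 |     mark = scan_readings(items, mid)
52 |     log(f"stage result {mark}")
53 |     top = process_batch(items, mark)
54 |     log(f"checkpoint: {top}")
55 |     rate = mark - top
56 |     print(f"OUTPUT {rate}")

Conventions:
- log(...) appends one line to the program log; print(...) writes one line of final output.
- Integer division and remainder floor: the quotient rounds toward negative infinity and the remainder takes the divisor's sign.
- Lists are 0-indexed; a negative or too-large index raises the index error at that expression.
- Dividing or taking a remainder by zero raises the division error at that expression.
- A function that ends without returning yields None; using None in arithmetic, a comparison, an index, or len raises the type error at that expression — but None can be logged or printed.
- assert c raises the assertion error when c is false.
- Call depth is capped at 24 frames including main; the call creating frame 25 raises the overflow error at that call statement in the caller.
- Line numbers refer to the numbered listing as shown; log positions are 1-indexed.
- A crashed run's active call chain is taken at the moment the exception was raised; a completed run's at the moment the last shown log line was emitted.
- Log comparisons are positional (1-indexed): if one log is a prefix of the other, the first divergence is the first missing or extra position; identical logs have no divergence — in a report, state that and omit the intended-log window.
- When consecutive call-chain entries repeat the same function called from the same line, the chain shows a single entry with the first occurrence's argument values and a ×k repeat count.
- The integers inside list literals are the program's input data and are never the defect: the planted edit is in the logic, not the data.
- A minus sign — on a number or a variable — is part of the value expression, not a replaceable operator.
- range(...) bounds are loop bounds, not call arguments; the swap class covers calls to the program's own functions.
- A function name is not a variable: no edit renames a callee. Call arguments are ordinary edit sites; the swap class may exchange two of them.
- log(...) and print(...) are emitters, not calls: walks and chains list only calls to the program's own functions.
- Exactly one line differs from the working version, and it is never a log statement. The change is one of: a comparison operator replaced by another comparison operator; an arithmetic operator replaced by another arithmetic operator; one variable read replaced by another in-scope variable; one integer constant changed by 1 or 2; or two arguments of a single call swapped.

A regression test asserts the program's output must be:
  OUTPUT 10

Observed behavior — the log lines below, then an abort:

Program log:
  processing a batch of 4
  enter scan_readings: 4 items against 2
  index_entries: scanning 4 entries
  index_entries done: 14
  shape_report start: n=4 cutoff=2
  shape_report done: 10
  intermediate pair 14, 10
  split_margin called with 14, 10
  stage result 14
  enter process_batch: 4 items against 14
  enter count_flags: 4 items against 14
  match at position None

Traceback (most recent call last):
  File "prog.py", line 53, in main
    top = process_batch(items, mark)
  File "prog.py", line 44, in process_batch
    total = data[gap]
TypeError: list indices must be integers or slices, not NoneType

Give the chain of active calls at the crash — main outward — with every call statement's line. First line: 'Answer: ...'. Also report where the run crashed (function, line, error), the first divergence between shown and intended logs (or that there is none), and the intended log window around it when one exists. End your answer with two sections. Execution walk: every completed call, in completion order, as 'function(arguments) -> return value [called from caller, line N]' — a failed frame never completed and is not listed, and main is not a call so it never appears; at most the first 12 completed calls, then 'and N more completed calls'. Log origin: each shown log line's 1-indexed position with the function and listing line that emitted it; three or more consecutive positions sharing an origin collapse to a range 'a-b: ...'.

Answer: main -> process_batch (called at line 53).
Key fact: At log position 10 the runs split — shown 'enter process_batch: 4 items against 14', but the working version logs 'enter process_batch: 4 items against 2'.
Crash: process_batch, line 44, TypeError.
First divergence: position 10 — the shown line 'enter process_batch: 4 items against 14' should read 'enter process_batch: 4 items against 2'.
Intended log window:
  8: split_margin called with 14, 10
  9: stage result 14
  10: enter process_batch: 4 items against 2
  11: enter count_flags: 4 items against 2
Execution walk:
  index_entries([1, 1, 2, 10]) -> 14  [called from scan_readings, line 29]
  shape_report([1, 1, 2, 10], 2) -> 10  [called from scan_readings, line 30]
  split_margin(14, 10) -> 14  [called from scan_readings, line 32]
  scan_readings([1, 1, 2, 10], 2) -> 14  [called from main, line 51]
  count_flags([1, 1, 2, 10], 14) -> None  [called from process_batch, line 42]
Origin of each log line:
  1: emitted by main (line 50)
  2: emitted by scan_readings (line 28)
  3: emitted by index_entries (line 2)
  4: emitted by index_entries (line 6)
  5: emitted by shape_report (line 10)
  6: emitted by shape_report (line 15)
  7: emitted by scan_readings (line 31)
  8: emitted by split_margin (line 19)
  9: emitted by main (line 52)
  10: emitted by process_batch (line 41)
  11: emitted by count_flags (line 35)
  12: emitted by process_batch (line 43)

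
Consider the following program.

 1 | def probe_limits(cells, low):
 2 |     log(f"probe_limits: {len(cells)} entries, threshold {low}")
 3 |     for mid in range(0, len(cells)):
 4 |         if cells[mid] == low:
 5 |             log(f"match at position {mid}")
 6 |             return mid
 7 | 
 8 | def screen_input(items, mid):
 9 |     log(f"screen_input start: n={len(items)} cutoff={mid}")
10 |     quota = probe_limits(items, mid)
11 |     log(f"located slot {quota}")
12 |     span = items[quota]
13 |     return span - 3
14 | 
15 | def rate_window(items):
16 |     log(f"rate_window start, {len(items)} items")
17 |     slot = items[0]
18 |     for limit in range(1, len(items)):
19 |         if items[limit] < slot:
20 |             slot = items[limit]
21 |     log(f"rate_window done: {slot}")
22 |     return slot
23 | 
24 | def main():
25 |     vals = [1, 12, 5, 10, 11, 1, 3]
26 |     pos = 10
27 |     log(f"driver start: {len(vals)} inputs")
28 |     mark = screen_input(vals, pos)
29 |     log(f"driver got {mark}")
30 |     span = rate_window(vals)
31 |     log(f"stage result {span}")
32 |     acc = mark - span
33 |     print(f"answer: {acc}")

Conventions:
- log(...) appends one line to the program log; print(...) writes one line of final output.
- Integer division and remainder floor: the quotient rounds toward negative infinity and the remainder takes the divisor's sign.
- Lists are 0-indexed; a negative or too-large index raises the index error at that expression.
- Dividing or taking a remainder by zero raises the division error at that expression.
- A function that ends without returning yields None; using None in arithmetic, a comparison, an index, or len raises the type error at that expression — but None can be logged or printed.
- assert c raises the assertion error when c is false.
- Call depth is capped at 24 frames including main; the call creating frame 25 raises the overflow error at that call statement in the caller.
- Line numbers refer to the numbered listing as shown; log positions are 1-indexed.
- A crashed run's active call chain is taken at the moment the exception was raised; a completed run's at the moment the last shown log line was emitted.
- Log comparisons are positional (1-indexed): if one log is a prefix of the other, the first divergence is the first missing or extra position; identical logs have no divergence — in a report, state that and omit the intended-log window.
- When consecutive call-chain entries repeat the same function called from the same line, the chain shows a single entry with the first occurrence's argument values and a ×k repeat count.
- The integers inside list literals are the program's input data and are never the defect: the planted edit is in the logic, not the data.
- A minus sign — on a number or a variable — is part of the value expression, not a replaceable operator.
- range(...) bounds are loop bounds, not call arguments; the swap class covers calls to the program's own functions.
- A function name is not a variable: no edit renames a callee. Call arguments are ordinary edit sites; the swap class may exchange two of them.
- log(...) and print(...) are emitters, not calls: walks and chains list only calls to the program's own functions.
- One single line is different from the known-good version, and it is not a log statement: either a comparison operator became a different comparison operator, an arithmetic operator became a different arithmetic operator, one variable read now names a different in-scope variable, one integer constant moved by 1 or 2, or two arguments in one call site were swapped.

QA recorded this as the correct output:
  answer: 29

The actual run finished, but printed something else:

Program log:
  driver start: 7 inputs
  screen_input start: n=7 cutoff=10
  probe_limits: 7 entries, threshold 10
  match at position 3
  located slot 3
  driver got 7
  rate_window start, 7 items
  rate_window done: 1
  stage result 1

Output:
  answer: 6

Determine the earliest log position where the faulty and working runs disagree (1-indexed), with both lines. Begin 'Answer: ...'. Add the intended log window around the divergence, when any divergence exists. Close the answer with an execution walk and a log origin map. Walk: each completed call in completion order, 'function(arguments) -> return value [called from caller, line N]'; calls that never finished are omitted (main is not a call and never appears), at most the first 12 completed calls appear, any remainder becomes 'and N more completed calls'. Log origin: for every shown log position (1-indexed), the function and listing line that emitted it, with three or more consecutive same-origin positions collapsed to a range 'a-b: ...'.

Answer: position 6 — the shown line 'driver got 7' should read 'driver got 30'.
Intended log window:
  4: match at position 3
  5: located slot 3
  6: driver got 30
  7: rate_window start, 7 items
Execution walk:
  probe_limits([1, 12, 5, 10, 11, 1, 3], 10) -> 3  [called from screen_input, line 10]
  screen_input([1, 12, 5, 10, 11, 1, 3], 10) -> 7  [called from main, line 28]
  rate_window([1, 12, 5, 10, 11, 1, 3]) -> 1  [called from main, line 30]
Log origin:
  1: emitted by main (line 27)
  2: emitted by screen_input (line 9)
  3: emitted by probe_limits (line 2)
  4: emitted by probe_limits (line 5)
  5: emitted by screen_input (line 11)
  6: emitted by main (line 29)
  7: emitted by rate_window (line 16)
  8: emitted by rate_window (line 21)
  9: emitted by main (line 31)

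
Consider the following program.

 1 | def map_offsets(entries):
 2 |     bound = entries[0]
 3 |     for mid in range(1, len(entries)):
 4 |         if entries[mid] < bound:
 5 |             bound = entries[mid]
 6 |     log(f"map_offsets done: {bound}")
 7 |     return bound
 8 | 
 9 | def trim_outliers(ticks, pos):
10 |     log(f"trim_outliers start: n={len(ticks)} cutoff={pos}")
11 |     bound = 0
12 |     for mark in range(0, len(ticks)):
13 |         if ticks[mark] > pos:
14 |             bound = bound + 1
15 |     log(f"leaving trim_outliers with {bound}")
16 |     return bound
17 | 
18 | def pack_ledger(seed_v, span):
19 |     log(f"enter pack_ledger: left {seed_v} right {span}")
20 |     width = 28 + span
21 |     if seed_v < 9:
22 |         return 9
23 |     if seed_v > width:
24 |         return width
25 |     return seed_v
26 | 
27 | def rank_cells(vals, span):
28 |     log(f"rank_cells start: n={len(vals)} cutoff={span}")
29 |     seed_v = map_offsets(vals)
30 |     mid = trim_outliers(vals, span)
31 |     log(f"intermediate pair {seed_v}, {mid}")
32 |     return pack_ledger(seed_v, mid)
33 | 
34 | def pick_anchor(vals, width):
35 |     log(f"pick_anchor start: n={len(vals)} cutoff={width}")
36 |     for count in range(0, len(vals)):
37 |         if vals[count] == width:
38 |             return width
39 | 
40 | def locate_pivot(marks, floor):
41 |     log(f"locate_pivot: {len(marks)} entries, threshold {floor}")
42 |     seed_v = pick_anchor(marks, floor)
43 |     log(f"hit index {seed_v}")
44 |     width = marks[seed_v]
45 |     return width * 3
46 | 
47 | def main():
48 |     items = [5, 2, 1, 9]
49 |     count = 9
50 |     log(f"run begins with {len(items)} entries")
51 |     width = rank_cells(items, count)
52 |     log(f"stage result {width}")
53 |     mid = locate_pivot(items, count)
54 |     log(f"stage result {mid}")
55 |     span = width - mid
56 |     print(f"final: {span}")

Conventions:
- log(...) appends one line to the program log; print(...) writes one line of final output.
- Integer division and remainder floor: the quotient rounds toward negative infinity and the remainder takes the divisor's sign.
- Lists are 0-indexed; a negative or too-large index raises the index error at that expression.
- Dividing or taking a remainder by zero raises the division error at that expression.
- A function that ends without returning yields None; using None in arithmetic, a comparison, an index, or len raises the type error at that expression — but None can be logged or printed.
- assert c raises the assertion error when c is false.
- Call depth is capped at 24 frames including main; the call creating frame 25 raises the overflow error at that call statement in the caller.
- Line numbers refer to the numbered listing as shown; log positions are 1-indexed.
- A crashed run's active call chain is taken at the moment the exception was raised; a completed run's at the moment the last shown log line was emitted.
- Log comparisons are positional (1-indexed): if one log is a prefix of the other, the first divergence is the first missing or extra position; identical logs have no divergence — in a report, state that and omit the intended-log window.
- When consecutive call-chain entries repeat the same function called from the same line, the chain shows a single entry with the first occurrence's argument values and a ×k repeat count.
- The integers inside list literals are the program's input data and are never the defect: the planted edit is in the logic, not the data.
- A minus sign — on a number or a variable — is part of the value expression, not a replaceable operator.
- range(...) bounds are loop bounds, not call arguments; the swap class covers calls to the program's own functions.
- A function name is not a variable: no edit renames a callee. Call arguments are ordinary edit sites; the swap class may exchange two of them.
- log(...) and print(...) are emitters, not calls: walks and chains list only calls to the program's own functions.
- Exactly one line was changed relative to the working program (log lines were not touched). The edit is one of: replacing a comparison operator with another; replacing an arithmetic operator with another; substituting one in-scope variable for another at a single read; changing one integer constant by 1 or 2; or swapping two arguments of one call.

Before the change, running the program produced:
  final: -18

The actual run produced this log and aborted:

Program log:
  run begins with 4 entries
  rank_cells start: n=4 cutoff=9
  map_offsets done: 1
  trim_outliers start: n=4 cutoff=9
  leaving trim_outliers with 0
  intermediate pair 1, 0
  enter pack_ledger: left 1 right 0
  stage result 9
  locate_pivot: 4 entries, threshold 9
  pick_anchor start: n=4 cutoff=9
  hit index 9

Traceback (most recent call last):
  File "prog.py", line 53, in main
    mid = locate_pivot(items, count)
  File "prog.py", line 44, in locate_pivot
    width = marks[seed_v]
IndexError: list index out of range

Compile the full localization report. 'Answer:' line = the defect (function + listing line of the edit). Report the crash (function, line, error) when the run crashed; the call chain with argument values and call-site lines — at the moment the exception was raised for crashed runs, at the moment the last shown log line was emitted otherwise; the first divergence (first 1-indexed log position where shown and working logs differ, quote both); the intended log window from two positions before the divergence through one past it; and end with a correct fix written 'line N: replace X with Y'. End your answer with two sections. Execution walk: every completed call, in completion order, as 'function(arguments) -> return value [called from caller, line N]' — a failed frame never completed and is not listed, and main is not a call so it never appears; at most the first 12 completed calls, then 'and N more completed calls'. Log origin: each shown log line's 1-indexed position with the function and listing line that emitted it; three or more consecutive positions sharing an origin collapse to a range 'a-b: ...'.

Answer: the defect is in pick_anchor at line 38.
Core observation: At log position 11 the runs split — shown 'hit index 9', but the working version logs 'hit index 3'.
Crash: locate_pivot, line 44, IndexError.
Call chain: main -> locate_pivot([5, 2, 1, 9], 9) (called at line 53).
First divergence: position 11 — shown 'hit index 9', intended 'hit index 3'.
Intended log window:
  9: locate_pivot: 4 entries, threshold 9
  10: pick_anchor start: n=4 cutoff=9
  11: hit index 3
  12: stage result 27
Execution walk:
  map_offsets([5, 2, 1, 9]) -> 1  [called from rank_cells, line 29]
  trim_outliers([5, 2, 1, 9], 9) -> 0  [called from rank_cells, line 30]
  pack_ledger(1, 0) -> 9  [called from rank_cells, line 32]
  rank_cells([5, 2, 1, 9], 9) -> 9  [called from main, line 51]
  pick_anchor([5, 2, 1, 9], 9) -> 9  [called from locate_pivot, line 42]
Log line origins:
  1 — main, line 50
  2 — rank_cells, line 28
  3 — map_offsets, line 6
  4 — trim_outliers, line 10
  5 — trim_outliers, line 15
  6 — rank_cells, line 31
  7 — pack_ledger, line 19
  8 — main, line 52
  9 — locate_pivot, line 41
  10 — pick_anchor, line 35
  11 — locate_pivot, line 43
A correct fix: line 38: replace `width` with `count`.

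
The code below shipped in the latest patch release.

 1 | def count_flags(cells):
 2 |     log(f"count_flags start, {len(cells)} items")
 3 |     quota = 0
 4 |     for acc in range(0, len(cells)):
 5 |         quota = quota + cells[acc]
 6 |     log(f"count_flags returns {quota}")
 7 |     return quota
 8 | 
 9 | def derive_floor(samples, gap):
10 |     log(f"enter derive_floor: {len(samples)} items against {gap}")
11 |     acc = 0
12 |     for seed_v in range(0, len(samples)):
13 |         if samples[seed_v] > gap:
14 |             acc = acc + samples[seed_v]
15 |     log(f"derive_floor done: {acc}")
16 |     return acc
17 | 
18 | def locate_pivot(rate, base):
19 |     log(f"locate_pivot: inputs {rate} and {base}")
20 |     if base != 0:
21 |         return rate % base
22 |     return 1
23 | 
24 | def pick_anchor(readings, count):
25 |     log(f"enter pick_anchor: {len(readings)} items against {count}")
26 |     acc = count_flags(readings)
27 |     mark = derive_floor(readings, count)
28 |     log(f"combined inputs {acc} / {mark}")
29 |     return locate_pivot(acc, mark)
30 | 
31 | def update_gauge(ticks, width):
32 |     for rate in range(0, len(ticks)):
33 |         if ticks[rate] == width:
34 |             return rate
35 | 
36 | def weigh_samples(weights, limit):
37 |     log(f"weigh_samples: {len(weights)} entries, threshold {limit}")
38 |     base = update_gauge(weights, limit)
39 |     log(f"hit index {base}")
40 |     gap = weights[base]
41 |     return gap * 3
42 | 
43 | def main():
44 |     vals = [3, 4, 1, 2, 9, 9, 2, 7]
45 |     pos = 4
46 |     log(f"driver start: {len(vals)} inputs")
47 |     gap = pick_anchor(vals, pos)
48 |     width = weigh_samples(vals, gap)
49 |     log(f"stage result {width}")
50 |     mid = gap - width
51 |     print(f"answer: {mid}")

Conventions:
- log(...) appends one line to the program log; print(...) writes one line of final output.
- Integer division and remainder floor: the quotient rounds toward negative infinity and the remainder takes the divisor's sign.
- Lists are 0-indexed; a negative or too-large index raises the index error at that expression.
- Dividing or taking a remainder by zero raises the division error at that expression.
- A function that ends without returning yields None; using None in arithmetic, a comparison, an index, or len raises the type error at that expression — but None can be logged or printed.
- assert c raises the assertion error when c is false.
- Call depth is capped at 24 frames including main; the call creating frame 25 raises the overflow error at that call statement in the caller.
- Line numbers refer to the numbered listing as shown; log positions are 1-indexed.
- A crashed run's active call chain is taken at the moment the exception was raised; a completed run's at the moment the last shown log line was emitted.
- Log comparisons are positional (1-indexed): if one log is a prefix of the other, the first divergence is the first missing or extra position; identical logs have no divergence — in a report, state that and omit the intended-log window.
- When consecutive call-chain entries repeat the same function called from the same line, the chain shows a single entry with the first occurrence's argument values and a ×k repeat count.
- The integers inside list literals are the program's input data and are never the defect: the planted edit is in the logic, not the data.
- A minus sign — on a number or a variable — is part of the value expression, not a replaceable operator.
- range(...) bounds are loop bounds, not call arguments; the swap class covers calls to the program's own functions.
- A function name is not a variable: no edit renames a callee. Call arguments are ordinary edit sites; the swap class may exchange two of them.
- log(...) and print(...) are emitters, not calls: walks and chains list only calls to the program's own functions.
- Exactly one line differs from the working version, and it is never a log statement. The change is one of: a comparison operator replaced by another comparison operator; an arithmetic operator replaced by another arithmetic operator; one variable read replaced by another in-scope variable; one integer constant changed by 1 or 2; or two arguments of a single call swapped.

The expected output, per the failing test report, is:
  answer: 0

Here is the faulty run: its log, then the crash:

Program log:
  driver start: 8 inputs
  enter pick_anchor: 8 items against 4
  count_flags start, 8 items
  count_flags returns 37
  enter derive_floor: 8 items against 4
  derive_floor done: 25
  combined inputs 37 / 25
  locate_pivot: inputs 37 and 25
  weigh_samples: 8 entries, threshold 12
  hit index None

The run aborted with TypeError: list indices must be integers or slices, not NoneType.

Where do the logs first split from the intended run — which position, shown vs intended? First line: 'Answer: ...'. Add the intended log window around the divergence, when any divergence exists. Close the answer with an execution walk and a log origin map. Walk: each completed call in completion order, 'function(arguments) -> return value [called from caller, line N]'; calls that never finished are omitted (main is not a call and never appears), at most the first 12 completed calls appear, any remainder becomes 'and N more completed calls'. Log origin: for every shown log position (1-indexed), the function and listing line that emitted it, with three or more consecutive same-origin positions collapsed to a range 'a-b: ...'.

Answer: position 9; shown 'weigh_samples: 8 entries, threshold 12' vs intended 'weigh_samples: 8 entries, threshold 4'.
Intended log window:
  7: combined inputs 37 / 25
  8: locate_pivot: inputs 37 and 25
  9: weigh_samples: 8 entries, threshold 4
  10: hit index 1
Execution walk:
  count_flags([3, 4, 1, 2, 9, 9, 2, 7]) -> 37  [called from pick_anchor, line 26]
  derive_floor([3, 4, 1, 2, 9, 9, 2, 7], 4) -> 25  [called from pick_anchor, line 27]
  locate_pivot(37, 25) -> 12  [called from pick_anchor, line 29]
  pick_anchor([3, 4, 1, 2, 9, 9, 2, 7], 4) -> 12  [called from main, line 47]
  update_gauge([3, 4, 1, 2, 9, 9, 2, 7], 12) -> None  [called from weigh_samples, line 38]
Log line origins:
  1 — main, line 46
  2 — pick_anchor, line 25
  3 — count_flags, line 2
  4 — count_flags, line 6
  5 — derive_floor, line 10
  6 — derive_floor, line 15
  7 — pick_anchor, line 28
  8 — locate_pivot, line 19
  9 — weigh_samples, line 37
  10 — weigh_samples, line 39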